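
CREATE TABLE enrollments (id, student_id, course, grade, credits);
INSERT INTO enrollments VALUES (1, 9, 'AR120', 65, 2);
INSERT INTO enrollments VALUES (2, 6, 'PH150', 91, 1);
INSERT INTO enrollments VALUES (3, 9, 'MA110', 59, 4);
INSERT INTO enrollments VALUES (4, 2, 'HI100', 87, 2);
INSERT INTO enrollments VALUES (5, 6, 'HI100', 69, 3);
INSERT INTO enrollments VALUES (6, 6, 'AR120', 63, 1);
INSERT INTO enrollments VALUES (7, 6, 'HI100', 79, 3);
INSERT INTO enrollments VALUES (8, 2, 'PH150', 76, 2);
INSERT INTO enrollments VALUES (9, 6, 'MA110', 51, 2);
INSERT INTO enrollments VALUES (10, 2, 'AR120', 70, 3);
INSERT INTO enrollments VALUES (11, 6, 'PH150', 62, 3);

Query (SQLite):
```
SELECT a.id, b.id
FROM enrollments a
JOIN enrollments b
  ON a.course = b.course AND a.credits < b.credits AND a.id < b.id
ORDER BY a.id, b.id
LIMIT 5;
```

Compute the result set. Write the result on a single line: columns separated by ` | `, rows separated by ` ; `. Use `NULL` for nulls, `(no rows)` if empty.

1 | 10 ; 2 | 8 ; 2 | 11 ; 4 | 5 ; 4 | 7

Pairs (a,b) with same course, a.credits < b.credits, a.id < b.id.
course groups: AR120:{1,6,10} HI100:{4,5,7} MA110:{3,9} PH150:{2,8,11}
Ordered by (a.id, b.id); first 5.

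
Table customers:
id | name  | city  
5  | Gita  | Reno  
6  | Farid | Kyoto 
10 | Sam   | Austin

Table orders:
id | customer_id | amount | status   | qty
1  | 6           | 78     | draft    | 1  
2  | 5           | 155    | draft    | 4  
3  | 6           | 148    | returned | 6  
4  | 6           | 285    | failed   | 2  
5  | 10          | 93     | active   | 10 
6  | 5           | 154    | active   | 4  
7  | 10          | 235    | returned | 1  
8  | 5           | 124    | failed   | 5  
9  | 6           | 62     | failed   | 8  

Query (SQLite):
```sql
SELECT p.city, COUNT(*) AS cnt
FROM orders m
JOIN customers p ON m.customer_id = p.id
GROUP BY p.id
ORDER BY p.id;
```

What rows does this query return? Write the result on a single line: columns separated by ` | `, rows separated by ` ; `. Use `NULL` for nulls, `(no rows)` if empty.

Reno | 3 ; Kyoto | 4 ; Austin | 2

Join each orders row to its customers via customer_id.
Group joined rows by customers.id; compute COUNT(*) per group.
  5: ids {2, 6, 8} → COUNT(*)=3
  6: ids {1, 3, 4, 9} → COUNT(*)=4
  10: ids {5, 7} → COUNT(*)=2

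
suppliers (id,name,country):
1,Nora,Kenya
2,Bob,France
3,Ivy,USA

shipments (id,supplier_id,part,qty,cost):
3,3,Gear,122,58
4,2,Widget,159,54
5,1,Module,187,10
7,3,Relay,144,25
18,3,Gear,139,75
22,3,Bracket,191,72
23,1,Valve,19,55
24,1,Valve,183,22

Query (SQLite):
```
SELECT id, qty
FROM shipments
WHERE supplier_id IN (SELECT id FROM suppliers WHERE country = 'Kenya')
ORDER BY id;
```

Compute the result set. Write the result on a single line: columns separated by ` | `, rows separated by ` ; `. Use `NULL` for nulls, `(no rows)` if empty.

5 | 187 ; 23 | 19 ; 24 | 183

Inner query: suppliers.id where country = 'Kenya'.
Outer: keep shipments rows whose supplier_id is in that set.
Inner query → {1}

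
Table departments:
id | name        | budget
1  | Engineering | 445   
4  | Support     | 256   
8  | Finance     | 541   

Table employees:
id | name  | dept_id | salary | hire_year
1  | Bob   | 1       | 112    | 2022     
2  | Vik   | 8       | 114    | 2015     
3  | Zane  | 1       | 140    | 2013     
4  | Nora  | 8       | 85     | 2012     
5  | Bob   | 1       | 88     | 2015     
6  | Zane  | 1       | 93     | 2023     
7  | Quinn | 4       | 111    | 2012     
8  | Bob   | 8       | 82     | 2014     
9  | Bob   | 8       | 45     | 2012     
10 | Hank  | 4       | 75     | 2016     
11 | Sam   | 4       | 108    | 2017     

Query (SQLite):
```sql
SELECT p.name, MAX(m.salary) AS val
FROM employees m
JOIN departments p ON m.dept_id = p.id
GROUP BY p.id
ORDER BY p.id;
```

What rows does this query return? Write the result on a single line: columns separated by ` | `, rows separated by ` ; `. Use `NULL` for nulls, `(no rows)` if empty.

Join each employees row to its departments via dept_id.
Group joined rows by departments.id; compute MAX(m.salary) per group.
  1: ids {1, 3, 5, 6} → MAX(m.salary)=140
  4: ids {7, 10, 11} → MAX(m.salary)=111
  8: ids {2, 4, 8, 9} → MAX(m.salary)=114

Engineering | 140 ; Support | 111 ; Finance | 114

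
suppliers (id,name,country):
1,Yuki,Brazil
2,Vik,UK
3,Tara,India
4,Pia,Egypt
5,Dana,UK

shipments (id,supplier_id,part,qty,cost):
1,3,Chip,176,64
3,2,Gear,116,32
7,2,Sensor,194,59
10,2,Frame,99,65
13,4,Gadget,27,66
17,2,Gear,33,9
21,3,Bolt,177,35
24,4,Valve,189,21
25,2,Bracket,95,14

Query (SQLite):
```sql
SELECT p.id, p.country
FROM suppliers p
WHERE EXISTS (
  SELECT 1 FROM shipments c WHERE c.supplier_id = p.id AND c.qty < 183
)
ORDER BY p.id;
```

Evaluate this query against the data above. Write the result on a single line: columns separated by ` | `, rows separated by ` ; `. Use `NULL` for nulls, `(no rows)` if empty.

2 | UK ; 3 | India ; 4 | Egypt

For each suppliers row, check whether any shipments with matching supplier_id has qty < 183.
Keep rows where that is true.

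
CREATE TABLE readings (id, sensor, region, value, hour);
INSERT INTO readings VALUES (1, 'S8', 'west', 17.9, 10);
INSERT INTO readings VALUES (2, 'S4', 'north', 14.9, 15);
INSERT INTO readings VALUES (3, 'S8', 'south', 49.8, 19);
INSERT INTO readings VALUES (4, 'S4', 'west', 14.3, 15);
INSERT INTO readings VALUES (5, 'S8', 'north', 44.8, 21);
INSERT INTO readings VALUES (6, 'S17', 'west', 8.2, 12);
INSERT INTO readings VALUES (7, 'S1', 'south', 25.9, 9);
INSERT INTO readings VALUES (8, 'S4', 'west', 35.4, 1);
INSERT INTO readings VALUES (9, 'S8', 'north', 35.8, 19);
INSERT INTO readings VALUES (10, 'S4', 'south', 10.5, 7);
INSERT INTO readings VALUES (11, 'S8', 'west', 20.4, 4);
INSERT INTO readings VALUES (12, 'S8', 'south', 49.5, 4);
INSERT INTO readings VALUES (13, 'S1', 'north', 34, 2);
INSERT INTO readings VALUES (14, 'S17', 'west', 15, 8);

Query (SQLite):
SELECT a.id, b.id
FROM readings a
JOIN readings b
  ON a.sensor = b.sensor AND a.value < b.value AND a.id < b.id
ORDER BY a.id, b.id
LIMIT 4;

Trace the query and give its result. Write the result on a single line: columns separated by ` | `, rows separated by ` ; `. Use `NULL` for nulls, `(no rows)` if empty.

Pairs (a,b) with same sensor, a.value < b.value, a.id < b.id.
sensor groups: S1:{7,13} S17:{6,14} S4:{2,4,8,10} S8:{1,3,5,9,11,12}
Ordered by (a.id, b.id); first 4.

1 | 3 ; 1 | 5 ; 1 | 9 ; 1 | 11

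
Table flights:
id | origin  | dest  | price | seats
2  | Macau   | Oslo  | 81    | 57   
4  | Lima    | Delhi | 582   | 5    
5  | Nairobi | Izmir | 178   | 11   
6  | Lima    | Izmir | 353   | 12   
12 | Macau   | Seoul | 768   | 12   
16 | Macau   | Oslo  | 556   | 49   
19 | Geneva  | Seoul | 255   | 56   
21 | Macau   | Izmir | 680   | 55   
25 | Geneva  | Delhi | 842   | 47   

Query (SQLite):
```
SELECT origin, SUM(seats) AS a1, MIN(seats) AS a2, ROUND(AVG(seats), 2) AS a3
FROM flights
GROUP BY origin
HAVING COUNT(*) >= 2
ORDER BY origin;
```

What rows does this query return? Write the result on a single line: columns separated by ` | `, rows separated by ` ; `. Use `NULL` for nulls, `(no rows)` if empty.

Group flights by origin.
Per group compute: SUM(seats), MIN(seats), ROUND(AVG(seats), 2).
HAVING: drop groups with fewer than 2 rows.
  Geneva: ids {19, 25} → SUM(seats)=103, MIN(seats)=47, ROUND(AVG(seats), 2)=51.5
  Lima: ids {4, 6} → SUM(seats)=17, MIN(seats)=5, ROUND(AVG(seats), 2)=8.5
  Macau: ids {2, 12, 16, 21} → SUM(seats)=173, MIN(seats)=12, ROUND(AVG(seats), 2)=43.25
  Nairobi: ids {5} → SUM(seats)=11, MIN(seats)=11, ROUND(AVG(seats), 2)=11

Geneva | 103 | 47 | 51.5 ; Lima | 17 | 5 | 8.5 ; Macau | 173 | 12 | 43.25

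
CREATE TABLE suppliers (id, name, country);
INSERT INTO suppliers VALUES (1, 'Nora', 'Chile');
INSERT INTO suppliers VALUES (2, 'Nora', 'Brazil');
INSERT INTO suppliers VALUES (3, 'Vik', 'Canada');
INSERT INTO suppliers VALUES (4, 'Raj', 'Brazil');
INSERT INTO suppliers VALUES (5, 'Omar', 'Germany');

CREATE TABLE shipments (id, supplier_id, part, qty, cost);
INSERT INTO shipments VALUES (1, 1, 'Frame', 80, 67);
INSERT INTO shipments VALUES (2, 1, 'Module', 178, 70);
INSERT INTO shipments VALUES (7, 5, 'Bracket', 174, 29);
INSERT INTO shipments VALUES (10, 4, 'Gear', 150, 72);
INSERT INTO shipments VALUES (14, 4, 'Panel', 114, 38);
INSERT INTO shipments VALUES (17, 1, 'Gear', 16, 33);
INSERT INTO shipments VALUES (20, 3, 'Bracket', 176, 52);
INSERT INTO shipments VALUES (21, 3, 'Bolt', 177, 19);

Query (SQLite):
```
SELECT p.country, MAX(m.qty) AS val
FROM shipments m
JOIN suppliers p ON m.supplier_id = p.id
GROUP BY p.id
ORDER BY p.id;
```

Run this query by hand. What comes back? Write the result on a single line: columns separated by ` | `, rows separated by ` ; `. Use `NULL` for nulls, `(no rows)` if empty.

Chile | 178 ; Canada | 177 ; Brazil | 150 ; Germany | 174

Join each shipments row to its suppliers via supplier_id.
Group joined rows by suppliers.id; compute MAX(m.qty) per group.
  1: ids {1, 2, 17} → MAX(m.qty)=178
  3: ids {20, 21} → MAX(m.qty)=177
  4: ids {10, 14} → MAX(m.qty)=150
  5: ids {7} → MAX(m.qty)=174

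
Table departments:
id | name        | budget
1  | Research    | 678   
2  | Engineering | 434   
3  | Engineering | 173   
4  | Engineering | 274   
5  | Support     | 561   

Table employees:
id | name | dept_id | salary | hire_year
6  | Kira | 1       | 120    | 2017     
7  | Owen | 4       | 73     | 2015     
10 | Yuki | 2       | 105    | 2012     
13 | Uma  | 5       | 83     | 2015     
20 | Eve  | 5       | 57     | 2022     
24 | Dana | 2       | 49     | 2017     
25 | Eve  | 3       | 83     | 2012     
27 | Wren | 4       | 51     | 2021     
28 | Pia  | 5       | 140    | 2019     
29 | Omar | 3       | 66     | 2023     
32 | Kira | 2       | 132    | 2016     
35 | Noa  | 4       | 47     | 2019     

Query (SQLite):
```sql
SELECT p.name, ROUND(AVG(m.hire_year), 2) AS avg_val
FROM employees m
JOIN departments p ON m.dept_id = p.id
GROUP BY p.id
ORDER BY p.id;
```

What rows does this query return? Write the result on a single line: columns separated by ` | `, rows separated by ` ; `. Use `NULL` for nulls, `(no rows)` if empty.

Join each employees row to its departments via dept_id.
Group joined rows by departments.id; compute ROUND(AVG(m.hire_year), 2) per group.
  1: ids {6} → ROUND(AVG(m.hire_year), 2)=2017
  2: ids {10, 24, 32} → ROUND(AVG(m.hire_year), 2)=2015
  3: ids {25, 29} → ROUND(AVG(m.hire_year), 2)=2017.5
  4: ids {7, 27, 35} → ROUND(AVG(m.hire_year), 2)=2018.33
  5: ids {13, 20, 28} → ROUND(AVG(m.hire_year), 2)=2018.67

Research | 2017 ; Engineering | 2015 ; Engineering | 2017.5 ; Engineering | 2018.33 ; Support | 2018.67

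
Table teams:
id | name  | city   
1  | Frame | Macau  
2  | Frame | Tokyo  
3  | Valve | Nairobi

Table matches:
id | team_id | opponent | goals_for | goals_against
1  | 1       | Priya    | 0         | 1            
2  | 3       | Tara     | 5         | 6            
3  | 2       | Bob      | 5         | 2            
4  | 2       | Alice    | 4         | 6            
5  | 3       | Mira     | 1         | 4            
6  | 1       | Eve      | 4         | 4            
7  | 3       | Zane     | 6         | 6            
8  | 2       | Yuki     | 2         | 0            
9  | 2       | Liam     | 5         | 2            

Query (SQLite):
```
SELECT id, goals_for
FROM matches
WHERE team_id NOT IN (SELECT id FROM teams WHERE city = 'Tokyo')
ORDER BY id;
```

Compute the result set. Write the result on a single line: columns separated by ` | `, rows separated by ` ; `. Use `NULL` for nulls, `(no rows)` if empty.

1 | 0 ; 2 | 5 ; 5 | 1 ; 6 | 4 ; 7 | 6

Inner query: teams.id where city = 'Tokyo'.
Outer: keep matches rows whose team_id is not in that set.
Inner query → {2}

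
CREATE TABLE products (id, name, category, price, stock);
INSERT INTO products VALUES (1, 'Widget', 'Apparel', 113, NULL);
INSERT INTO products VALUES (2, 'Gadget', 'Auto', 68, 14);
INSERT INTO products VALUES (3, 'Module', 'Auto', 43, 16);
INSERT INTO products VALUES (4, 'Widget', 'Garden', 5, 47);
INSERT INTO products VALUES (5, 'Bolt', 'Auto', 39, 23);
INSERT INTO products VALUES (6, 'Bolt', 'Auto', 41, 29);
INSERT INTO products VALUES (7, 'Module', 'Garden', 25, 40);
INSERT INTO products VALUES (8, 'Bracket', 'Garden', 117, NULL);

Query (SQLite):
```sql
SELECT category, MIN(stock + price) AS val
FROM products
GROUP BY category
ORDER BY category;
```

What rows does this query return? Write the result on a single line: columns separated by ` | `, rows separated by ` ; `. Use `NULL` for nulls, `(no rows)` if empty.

For each row compute stock + price.
Group by category; take MIN of the expression per group.
  Apparel: ids {1} → MIN(stock + price)=NULL
  Auto: ids {2, 3, 5, 6} → MIN(stock + price)=59
  Garden: ids {4, 7, 8} → MIN(stock + price)=52

Apparel | NULL ; Auto | 59 ; Garden | 52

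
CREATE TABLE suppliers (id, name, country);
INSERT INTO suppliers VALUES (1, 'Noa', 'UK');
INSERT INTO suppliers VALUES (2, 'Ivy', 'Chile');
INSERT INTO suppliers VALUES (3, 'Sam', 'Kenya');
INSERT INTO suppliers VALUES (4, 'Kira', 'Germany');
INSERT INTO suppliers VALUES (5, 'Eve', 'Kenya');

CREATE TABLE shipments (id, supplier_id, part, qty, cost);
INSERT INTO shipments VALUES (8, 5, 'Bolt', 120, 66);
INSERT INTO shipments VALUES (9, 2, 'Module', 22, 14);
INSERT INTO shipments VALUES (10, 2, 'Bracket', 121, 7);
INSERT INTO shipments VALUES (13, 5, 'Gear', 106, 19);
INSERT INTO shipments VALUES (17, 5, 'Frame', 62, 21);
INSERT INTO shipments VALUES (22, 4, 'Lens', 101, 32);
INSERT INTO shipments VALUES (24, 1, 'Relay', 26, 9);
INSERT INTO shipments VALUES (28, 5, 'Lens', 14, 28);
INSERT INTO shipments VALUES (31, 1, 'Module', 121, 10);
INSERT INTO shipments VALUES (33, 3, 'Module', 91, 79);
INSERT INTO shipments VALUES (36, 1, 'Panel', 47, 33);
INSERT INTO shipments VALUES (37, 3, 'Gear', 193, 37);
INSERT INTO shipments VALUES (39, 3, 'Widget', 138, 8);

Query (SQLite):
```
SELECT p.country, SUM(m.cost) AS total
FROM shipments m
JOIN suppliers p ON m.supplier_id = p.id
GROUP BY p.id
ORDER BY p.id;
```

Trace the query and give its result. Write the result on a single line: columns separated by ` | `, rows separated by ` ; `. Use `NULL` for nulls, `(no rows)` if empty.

Join each shipments row to its suppliers via supplier_id.
Group joined rows by suppliers.id; compute SUM(m.cost) per group.
  1: ids {24, 31, 36} → SUM(m.cost)=52
  2: ids {9, 10} → SUM(m.cost)=21
  3: ids {33, 37, 39} → SUM(m.cost)=124
  4: ids {22} → SUM(m.cost)=32
  5: ids {8, 13, 17, 28} → SUM(m.cost)=134

UK | 52 ; Chile | 21 ; Kenya | 124 ; Germany | 32 ; Kenya | 134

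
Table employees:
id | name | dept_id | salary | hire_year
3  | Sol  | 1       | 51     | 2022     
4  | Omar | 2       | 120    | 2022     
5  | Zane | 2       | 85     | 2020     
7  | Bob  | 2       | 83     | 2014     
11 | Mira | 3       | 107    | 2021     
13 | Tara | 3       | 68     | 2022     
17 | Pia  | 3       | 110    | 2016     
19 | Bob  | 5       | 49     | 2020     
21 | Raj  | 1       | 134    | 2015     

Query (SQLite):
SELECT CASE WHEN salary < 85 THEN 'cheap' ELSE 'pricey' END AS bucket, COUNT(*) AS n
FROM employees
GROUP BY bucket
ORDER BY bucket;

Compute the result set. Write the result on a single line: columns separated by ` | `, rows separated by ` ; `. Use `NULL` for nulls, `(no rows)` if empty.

cheap | 4 ; pricey | 5

Bucket rows by salary < 85 → 'cheap' else 'pricey'; count each bucket.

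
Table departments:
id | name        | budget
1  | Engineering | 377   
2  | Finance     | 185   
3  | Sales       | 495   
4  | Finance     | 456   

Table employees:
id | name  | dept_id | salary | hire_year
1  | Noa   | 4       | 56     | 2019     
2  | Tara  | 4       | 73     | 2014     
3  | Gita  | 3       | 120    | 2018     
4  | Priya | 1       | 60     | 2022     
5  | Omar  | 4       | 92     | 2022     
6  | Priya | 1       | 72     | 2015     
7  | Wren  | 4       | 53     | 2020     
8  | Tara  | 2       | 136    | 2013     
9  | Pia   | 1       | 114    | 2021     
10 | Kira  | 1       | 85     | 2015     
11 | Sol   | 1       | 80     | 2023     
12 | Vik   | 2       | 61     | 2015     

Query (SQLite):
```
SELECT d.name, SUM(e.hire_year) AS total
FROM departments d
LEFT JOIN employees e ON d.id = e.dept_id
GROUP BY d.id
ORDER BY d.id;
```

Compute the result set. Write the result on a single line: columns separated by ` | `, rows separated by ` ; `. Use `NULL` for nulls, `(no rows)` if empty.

Engineering | 10096 ; Finance | 4028 ; Sales | 2018 ; Finance | 8075

LEFT JOIN keeps every departments row; unmatched ones get NULL for employees columns.
Group by departments.id and compute SUM(e.hire_year). SUM over an all-NULL group is NULL.
  1: ids {4, 6, 9, 10, 11} → SUM(e.hire_year)=10096
  2: ids {8, 12} → SUM(e.hire_year)=4028
  3: ids {3} → SUM(e.hire_year)=2018
  4: ids {1, 2, 5, 7} → SUM(e.hire_year)=8075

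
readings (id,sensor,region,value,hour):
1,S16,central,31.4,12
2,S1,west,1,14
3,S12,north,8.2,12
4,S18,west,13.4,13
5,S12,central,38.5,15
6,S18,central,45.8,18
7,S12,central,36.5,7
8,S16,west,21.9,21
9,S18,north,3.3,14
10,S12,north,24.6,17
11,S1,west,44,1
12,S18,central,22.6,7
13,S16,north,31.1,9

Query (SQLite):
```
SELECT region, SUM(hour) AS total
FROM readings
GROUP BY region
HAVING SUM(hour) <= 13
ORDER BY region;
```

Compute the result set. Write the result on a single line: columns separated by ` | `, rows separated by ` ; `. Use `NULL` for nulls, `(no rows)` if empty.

(no rows)

Partition readings by region; compute SUM(hour) within each group.
HAVING: keep groups where SUM(hour) <= 13.
  central: ids {1, 5, 6, 7, 12} → SUM(hour)=59
  north: ids {3, 9, 10, 13} → SUM(hour)=52
  west: ids {2, 4, 8, 11} → SUM(hour)=49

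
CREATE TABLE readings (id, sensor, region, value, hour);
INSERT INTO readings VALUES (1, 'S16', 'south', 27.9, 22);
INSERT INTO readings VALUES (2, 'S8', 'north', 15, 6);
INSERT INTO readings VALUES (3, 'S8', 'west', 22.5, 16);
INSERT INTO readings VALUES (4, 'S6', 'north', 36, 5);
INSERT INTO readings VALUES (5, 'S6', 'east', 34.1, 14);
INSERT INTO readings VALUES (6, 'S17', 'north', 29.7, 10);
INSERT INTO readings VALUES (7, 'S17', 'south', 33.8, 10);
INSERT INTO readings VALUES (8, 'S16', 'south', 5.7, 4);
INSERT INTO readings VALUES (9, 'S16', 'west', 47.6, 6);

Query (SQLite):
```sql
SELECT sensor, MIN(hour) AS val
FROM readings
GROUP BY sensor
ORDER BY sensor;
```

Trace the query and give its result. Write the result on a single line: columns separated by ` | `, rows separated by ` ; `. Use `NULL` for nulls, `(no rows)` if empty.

Partition readings by sensor; compute MIN(hour) within each group.
  S16: ids {1, 8, 9} → MIN(hour)=4
  S17: ids {6, 7} → MIN(hour)=10
  S6: ids {4, 5} → MIN(hour)=5
  S8: ids {2, 3} → MIN(hour)=6

S16 | 4 ; S17 | 10 ; S6 | 5 ; S8 | 6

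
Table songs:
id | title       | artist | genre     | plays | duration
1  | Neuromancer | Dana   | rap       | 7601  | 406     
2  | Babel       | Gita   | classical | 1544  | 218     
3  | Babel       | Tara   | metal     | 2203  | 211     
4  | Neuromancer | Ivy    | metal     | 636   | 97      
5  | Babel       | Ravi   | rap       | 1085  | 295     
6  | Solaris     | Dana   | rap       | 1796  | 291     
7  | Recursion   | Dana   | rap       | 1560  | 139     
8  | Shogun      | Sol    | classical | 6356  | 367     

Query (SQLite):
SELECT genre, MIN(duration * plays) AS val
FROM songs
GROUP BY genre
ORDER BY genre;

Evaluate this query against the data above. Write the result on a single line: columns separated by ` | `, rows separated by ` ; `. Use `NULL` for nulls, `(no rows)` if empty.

For each row compute duration * plays.
Group by genre; take MIN of the expression per group.
  classical: ids {2, 8} → MIN(duration * plays)=336592
  metal: ids {3, 4} → MIN(duration * plays)=61692
  rap: ids {1, 5, 6, 7} → MIN(duration * plays)=216840

classical | 336592 ; metal | 61692 ; rap | 216840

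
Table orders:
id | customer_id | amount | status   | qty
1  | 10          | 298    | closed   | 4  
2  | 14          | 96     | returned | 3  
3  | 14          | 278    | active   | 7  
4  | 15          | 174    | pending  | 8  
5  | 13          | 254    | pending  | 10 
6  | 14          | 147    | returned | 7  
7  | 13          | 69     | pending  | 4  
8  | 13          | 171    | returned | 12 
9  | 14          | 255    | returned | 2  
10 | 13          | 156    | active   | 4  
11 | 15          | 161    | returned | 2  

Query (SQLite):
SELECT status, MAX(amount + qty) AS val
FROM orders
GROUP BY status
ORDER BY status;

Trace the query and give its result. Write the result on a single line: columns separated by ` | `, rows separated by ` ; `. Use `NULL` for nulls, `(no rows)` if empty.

active | 285 ; closed | 302 ; pending | 264 ; returned | 257

For each row compute amount + qty.
Group by status; take MAX of the expression per group.
  active: ids {3, 10} → MAX(amount + qty)=285
  closed: ids {1} → MAX(amount + qty)=302
  pending: ids {4, 5, 7} → MAX(amount + qty)=264
  returned: ids {2, 6, 8, 9, 11} → MAX(amount + qty)=257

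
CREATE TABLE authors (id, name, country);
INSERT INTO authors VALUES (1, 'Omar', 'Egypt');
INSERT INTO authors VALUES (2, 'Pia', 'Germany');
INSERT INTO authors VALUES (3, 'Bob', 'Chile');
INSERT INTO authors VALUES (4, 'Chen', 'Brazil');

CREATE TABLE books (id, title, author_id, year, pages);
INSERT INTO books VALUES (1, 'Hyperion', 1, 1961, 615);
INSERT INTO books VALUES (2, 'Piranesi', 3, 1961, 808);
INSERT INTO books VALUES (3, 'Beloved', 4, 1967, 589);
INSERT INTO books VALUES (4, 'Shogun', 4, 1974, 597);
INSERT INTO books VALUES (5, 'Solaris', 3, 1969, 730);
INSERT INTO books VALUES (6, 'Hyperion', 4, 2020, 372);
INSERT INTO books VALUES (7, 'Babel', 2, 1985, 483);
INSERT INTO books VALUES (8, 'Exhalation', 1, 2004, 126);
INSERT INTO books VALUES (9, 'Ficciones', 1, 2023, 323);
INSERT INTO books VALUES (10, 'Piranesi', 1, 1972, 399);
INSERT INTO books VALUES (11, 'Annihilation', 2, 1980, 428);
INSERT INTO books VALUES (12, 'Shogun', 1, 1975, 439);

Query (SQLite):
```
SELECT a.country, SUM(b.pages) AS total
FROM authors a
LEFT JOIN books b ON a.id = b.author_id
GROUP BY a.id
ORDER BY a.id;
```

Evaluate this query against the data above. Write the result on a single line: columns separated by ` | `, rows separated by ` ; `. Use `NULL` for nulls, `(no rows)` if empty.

Egypt | 1902 ; Germany | 911 ; Chile | 1538 ; Brazil | 1558

LEFT JOIN keeps every authors row; unmatched ones get NULL for books columns.
Group by authors.id and compute SUM(b.pages). SUM over an all-NULL group is NULL.
  1: ids {1, 8, 9, 10, 12} → SUM(b.pages)=1902
  2: ids {7, 11} → SUM(b.pages)=911
  3: ids {2, 5} → SUM(b.pages)=1538
  4: ids {3, 4, 6} → SUM(b.pages)=1558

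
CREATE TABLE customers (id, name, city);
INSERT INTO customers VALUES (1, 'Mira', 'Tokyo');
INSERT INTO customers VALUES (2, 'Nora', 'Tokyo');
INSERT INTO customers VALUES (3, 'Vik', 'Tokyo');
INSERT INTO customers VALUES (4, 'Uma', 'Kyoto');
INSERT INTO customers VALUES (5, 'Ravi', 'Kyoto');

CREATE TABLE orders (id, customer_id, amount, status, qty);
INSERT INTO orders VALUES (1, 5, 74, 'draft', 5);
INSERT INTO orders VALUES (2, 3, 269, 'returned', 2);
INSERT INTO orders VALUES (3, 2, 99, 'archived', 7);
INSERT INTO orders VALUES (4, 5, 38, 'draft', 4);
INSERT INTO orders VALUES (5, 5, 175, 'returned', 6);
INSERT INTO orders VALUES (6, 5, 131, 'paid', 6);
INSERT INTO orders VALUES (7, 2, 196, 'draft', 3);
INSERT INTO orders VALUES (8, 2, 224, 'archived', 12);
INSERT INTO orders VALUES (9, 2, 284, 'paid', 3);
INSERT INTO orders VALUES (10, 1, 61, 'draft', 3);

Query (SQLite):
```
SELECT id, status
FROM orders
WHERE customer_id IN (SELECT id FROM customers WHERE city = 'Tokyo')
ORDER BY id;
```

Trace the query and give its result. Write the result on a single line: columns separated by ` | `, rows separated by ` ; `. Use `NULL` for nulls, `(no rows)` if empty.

Inner query: customers.id where city = 'Tokyo'.
Outer: keep orders rows whose customer_id is in that set.
Inner query → {1, 2, 3}

2 | returned ; 3 | archived ; 7 | draft ; 8 | archived ; 9 | paid ; 10 | draft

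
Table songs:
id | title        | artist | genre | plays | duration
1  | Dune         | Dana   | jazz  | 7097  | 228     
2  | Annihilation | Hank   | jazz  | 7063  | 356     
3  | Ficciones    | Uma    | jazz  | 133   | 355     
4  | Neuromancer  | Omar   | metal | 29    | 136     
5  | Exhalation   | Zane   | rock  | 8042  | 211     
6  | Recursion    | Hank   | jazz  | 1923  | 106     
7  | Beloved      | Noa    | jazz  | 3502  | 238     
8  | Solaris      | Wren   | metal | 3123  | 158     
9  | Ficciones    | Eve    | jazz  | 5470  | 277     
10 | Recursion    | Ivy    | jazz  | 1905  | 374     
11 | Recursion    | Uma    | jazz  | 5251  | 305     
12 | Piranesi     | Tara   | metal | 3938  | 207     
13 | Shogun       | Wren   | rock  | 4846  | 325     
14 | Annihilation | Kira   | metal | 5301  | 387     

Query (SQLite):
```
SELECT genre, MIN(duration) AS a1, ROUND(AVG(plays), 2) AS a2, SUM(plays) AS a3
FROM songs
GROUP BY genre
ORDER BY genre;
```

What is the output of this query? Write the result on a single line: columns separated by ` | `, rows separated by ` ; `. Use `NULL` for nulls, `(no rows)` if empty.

jazz | 106 | 4043 | 32344 ; metal | 136 | 3097.75 | 12391 ; rock | 211 | 6444 | 12888

Group songs by genre.
Per group compute: MIN(duration), ROUND(AVG(plays), 2), SUM(plays).
  jazz: ids {1, 2, 3, 6, 7, 9, 10, 11} → MIN(duration)=106, ROUND(AVG(plays), 2)=4043, SUM(plays)=32344
  metal: ids {4, 8, 12, 14} → MIN(duration)=136, ROUND(AVG(plays), 2)=3097.75, SUM(plays)=12391
  rock: ids {5, 13} → MIN(duration)=211, ROUND(AVG(plays), 2)=6444, SUM(plays)=12888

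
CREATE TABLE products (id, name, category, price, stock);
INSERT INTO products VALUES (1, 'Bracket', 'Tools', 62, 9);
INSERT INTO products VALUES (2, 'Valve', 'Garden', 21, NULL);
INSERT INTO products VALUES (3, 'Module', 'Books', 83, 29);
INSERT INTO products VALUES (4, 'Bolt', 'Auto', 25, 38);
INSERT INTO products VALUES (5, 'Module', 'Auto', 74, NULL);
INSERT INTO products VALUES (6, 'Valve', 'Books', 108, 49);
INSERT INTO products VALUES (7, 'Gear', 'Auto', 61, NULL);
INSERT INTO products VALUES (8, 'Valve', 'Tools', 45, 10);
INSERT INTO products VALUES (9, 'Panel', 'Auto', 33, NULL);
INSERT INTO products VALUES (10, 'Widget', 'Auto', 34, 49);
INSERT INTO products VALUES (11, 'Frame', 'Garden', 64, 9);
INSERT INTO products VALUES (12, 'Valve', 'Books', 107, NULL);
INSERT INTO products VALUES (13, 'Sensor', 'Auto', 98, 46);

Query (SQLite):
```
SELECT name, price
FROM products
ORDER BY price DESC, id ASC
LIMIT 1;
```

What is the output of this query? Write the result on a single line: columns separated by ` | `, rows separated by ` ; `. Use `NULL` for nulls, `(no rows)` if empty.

Valve | 108

Sort by price desc, tiebreak id asc: (108, id=6), (107, id=12), (98, id=13), (83, id=3) …. Take first 1.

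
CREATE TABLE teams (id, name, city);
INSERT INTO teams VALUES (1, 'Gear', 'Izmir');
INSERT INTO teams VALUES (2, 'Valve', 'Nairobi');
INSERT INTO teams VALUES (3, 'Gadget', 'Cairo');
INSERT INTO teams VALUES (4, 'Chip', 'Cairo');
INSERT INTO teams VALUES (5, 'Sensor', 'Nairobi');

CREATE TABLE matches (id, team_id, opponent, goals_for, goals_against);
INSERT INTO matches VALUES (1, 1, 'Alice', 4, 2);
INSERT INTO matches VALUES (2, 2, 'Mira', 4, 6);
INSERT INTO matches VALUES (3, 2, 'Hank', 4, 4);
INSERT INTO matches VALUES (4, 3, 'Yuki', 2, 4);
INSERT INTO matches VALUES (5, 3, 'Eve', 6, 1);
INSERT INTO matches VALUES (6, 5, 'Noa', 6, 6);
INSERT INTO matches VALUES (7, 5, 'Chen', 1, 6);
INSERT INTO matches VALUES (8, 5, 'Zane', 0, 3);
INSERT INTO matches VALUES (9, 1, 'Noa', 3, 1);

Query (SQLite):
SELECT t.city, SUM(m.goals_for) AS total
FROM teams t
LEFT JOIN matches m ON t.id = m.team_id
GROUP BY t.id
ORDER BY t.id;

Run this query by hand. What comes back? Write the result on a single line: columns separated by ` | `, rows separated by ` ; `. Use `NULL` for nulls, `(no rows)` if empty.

LEFT JOIN keeps every teams row; unmatched ones get NULL for matches columns.
Group by teams.id and compute SUM(m.goals_for). SUM over an all-NULL group is NULL.
  1: ids {1, 9} → SUM(m.goals_for)=7
  2: ids {2, 3} → SUM(m.goals_for)=8
  3: ids {4, 5} → SUM(m.goals_for)=8
  4: ids {—} → SUM(m.goals_for)=NULL
  5: ids {6, 7, 8} → SUM(m.goals_for)=7

Izmir | 7 ; Nairobi | 8 ; Cairo | 8 ; Cairo | NULL ; Nairobi | 7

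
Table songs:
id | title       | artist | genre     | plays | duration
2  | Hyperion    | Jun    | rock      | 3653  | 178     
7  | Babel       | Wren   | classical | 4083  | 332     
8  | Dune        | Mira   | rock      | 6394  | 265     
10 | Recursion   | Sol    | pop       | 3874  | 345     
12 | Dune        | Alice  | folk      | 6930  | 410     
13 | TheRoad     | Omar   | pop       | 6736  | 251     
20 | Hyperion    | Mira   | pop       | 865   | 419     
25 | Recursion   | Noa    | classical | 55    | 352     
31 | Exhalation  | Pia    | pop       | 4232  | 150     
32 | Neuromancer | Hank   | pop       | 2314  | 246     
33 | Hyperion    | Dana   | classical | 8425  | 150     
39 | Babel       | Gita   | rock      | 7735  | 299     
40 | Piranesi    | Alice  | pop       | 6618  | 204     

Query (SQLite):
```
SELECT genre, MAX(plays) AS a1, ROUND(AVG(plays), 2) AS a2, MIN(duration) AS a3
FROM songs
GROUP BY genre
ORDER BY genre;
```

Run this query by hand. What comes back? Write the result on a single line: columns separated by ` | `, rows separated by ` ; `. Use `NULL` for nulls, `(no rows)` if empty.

Group songs by genre.
Per group compute: MAX(plays), ROUND(AVG(plays), 2), MIN(duration).
  classical: ids {7, 25, 33} → MAX(plays)=8425, ROUND(AVG(plays), 2)=4187.67, MIN(duration)=150
  folk: ids {12} → MAX(plays)=6930, ROUND(AVG(plays), 2)=6930, MIN(duration)=410
  pop: ids {10, 13, 20, 31, 32, 40} → MAX(plays)=6736, ROUND(AVG(plays), 2)=4106.5, MIN(duration)=150
  rock: ids {2, 8, 39} → MAX(plays)=7735, ROUND(AVG(plays), 2)=5927.33, MIN(duration)=178

classical | 8425 | 4187.67 | 150 ; folk | 6930 | 6930 | 410 ; pop | 6736 | 4106.5 | 150 ; rock | 7735 | 5927.33 | 178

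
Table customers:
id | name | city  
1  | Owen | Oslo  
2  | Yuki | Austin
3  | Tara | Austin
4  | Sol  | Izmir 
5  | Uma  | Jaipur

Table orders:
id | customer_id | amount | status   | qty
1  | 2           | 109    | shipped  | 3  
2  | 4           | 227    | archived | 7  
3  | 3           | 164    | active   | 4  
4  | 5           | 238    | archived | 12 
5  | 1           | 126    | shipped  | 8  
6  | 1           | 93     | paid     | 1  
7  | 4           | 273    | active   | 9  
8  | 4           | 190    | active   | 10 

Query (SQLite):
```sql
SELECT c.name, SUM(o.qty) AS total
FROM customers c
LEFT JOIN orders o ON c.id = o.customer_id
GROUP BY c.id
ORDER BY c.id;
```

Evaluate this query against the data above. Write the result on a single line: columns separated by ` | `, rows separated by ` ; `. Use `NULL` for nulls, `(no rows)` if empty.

Owen | 9 ; Yuki | 3 ; Tara | 4 ; Sol | 26 ; Uma | 12

LEFT JOIN keeps every customers row; unmatched ones get NULL for orders columns.
Group by customers.id and compute SUM(o.qty). SUM over an all-NULL group is NULL.
  1: ids {5, 6} → SUM(o.qty)=9
  2: ids {1} → SUM(o.qty)=3
  3: ids {3} → SUM(o.qty)=4
  4: ids {2, 7, 8} → SUM(o.qty)=26
  5: ids {4} → SUM(o.qty)=12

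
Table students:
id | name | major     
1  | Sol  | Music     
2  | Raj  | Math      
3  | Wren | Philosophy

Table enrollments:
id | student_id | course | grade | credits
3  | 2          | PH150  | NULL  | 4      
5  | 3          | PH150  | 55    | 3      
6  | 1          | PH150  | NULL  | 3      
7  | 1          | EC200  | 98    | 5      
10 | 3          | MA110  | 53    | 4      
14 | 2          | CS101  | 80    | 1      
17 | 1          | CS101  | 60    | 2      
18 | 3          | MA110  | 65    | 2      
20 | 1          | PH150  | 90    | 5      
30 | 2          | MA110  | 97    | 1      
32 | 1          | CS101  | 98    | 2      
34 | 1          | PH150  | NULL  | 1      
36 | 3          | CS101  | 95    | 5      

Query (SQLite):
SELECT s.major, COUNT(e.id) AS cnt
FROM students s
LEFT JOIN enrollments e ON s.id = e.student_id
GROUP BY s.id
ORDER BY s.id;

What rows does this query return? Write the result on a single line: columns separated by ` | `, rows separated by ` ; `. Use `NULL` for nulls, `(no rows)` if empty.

Music | 6 ; Math | 3 ; Philosophy | 4

LEFT JOIN keeps every students row; unmatched ones get NULL for enrollments columns.
Group by students.id and compute COUNT(e.id). COUNT(col) of an all-NULL group is 0.
  1: ids {6, 7, 17, 20, 32, 34} → COUNT(e.id)=6
  2: ids {3, 14, 30} → COUNT(e.id)=3
  3: ids {5, 10, 18, 36} → COUNT(e.id)=4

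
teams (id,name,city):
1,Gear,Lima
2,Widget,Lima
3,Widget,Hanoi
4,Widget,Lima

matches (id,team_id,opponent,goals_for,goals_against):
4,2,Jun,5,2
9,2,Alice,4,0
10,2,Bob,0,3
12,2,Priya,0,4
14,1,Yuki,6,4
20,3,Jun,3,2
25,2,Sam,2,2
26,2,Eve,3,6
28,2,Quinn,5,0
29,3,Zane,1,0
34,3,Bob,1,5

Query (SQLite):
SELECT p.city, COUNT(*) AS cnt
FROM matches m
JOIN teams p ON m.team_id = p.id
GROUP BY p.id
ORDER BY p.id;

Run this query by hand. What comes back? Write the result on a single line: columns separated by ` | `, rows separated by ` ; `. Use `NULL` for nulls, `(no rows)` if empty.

Join each matches row to its teams via team_id.
Group joined rows by teams.id; compute COUNT(*) per group.
  1: ids {14} → COUNT(*)=1
  2: ids {4, 9, 10, 12, 25, 26, 28} → COUNT(*)=7
  3: ids {20, 29, 34} → COUNT(*)=3

Lima | 1 ; Lima | 7 ; Hanoi | 3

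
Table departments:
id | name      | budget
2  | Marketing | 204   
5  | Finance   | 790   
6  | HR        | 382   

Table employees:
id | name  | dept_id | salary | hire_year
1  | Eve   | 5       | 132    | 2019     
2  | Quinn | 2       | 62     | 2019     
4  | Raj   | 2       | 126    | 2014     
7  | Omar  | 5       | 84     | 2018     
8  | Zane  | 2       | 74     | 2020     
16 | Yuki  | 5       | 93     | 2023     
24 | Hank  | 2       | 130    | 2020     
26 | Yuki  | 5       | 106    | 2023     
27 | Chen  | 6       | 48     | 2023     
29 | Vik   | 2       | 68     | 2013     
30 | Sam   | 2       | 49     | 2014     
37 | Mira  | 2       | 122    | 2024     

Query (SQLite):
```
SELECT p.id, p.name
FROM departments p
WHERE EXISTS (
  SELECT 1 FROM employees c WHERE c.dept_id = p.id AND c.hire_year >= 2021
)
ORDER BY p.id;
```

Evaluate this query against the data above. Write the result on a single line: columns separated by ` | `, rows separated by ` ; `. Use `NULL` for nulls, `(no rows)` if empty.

For each departments row, check whether any employees with matching dept_id has hire_year >= 2021.
Keep rows where that is true.

2 | Marketing ; 5 | Finance ; 6 | HR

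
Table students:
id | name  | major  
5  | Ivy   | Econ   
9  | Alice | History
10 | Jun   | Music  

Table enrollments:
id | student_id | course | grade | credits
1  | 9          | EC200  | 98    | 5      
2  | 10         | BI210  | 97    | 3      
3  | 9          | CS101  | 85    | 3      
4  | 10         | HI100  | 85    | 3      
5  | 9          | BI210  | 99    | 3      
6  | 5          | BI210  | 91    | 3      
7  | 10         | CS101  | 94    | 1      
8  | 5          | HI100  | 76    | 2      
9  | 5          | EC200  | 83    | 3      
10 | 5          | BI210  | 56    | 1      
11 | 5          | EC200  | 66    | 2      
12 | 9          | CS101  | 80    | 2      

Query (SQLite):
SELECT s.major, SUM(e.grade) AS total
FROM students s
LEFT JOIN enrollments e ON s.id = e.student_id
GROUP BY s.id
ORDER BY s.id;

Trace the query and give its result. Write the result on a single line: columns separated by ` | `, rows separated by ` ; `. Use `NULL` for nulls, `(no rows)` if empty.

Econ | 372 ; History | 362 ; Music | 276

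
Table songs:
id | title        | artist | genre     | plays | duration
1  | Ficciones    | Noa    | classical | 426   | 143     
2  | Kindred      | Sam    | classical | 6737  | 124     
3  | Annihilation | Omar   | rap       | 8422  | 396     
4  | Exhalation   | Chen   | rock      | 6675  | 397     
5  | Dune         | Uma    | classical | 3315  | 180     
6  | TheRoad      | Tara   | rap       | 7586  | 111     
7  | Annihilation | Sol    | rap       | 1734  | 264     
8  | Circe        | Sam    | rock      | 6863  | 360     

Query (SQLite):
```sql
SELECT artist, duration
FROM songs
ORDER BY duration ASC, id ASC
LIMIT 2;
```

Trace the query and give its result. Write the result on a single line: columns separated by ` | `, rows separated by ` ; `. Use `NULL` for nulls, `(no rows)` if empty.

Sort by duration asc, tiebreak id asc: (111, id=6), (124, id=2), (143, id=1), (180, id=5), (264, id=7) …. Take first 2.

Tara | 111 ; Sam | 124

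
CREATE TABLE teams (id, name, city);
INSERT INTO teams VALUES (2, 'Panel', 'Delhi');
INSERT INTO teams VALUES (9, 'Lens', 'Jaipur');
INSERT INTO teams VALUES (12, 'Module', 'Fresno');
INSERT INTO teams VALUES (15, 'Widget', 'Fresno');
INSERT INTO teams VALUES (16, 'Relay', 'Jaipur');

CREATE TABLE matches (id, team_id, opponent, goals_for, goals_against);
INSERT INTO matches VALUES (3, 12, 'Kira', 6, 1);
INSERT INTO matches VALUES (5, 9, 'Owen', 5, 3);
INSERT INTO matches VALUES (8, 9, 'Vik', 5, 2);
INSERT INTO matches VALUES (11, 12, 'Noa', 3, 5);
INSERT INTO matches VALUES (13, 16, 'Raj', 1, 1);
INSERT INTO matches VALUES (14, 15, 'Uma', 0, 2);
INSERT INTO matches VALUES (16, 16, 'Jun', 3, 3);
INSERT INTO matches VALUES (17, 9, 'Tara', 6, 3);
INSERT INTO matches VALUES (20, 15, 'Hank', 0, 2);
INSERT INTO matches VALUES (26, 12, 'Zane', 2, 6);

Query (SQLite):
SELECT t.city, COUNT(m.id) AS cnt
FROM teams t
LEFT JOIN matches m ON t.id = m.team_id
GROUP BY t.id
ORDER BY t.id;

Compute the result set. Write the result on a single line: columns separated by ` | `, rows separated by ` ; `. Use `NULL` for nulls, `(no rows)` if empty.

Delhi | 0 ; Jaipur | 3 ; Fresno | 3 ; Fresno | 2 ; Jaipur | 2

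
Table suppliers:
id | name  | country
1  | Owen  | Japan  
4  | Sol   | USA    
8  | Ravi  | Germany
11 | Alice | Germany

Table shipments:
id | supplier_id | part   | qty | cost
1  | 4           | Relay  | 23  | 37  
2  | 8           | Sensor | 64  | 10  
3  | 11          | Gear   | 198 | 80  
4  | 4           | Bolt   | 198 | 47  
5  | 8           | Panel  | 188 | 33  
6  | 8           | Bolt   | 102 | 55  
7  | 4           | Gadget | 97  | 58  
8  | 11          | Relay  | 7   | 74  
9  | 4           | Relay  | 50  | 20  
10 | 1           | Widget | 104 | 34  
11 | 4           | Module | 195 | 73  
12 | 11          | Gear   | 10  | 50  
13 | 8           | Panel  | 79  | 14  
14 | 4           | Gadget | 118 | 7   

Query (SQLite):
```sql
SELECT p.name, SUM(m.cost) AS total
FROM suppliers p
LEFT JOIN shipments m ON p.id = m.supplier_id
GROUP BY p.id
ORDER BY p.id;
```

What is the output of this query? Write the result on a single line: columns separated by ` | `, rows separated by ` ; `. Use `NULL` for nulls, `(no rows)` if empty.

LEFT JOIN keeps every suppliers row; unmatched ones get NULL for shipments columns.
Group by suppliers.id and compute SUM(m.cost). SUM over an all-NULL group is NULL.
  1: ids {10} → SUM(m.cost)=34
  4: ids {1, 4, 7, 9, 11, 14} → SUM(m.cost)=242
  8: ids {2, 5, 6, 13} → SUM(m.cost)=112
  11: ids {3, 8, 12} → SUM(m.cost)=204

Owen | 34 ; Sol | 242 ; Ravi | 112 ; Alice | 204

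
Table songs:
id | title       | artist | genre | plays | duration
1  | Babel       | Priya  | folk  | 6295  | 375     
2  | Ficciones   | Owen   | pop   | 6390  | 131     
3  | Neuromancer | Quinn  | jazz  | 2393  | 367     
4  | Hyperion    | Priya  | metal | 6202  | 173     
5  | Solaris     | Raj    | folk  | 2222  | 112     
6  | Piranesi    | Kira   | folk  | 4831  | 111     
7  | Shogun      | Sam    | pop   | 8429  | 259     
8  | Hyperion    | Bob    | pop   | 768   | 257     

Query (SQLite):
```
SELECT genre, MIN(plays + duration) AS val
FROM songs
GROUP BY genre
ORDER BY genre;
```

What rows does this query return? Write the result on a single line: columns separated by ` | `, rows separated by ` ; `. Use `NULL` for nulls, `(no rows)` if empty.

folk | 2334 ; jazz | 2760 ; metal | 6375 ; pop | 1025

For each row compute plays + duration.
Group by genre; take MIN of the expression per group.
  folk: ids {1, 5, 6} → MIN(plays + duration)=2334
  jazz: ids {3} → MIN(plays + duration)=2760
  metal: ids {4} → MIN(plays + duration)=6375
  pop: ids {2, 7, 8} → MIN(plays + duration)=1025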